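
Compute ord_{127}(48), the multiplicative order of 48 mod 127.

ord(48) | φ(127) = 127 − 1 = 126 = 2 · 3^2 · 7.
Divisors of 126: 1, 2, 3, 6, 7, 9, 14, 18, 21, 42, 63, 126.
Test each divisor d:
48^1 ≡ 48
48^2 ≡ 18
48^3 ≡ 102
48^6 ≡ 117
48^7 ≡ 28
48^9 ≡ 123
48^14 ≡ 22
48^18 ≡ 16
48^21 ≡ 108
48^42 ≡ 107
48^63 ≡ 126
48^126 ≡ 1
So ord_127(48) = 126.

126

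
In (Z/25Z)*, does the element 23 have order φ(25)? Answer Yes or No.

Yes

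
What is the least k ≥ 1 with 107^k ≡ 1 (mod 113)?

Since 107 ∈ (Z/113Z)^×, its order divides φ(113) = 113 − 1 = 112 = 2^4 · 7.
Divisors of 112: 1, 2, 4, 7, 8, 14, 16, 28, 56, 112.
Check 107^d mod 113 for each divisor in increasing order:
107^1 ≡ 107 (mod 113)
107^2 ≡ 36 (mod 113)
107^4 ≡ 53 (mod 113)
107^7 ≡ 78 (mod 113)
107^8 ≡ 97 (mod 113)
107^14 ≡ 95 (mod 113)
107^16 ≡ 30 (mod 113)
107^28 ≡ 98 (mod 113)
107^56 ≡ 112 (mod 113)
107^112 ≡ 1 (mod 113) ✓
The smallest such exponent is 112, so the order of 107 is 112.

112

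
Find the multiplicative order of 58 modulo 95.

By Lagrange's theorem, ord_95(58) divides φ(95) = φ(5·19) = (5−1)·(19−1) = 4·18 = 72 = 2^3 · 3^2.
Divisors of 72: 1, 2, 3, 4, 6, 8, 9, 12, 18, 24, 36, 72.
Test each divisor d:
58^1 ≡ 58 (mod 95)
58^2 ≡ 39 (mod 95)
58^3 ≡ 77 (mod 95)
58^4 ≡ 1 (mod 95) ✓
The smallest such exponent is 4, so the order of 58 is 4.

4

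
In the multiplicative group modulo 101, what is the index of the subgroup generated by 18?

1

Since 18 ∈ (Z/101Z)^×, its order divides φ(101) = 101 − 1 = 100 = 2^2 · 5^2.
Divisors of 100: 1, 2, 4, 5, 10, 20, 25, 50, 100.
Compute 18^d (mod 101) for the divisors d until we hit 1:
18^1 ≡ 18 (mod 101)
18^2 ≡ 21 (mod 101)
18^4 ≡ 37 (mod 101)
18^5 ≡ 60 (mod 101)
18^10 ≡ 65 (mod 101)
18^20 ≡ 84 (mod 101)
18^25 ≡ 91 (mod 101)
18^50 ≡ 100 (mod 101)
18^100 ≡ 1 (mod 101) ✓
The order of 18 is 100, so the subgroup it generates has 100 elements.
The index is φ(101) / ord(18) = 100 / 100 = 1.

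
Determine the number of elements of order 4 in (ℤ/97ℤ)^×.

2

φ(97) = 97 − 1 = 96 = 2^5 · 3.
Since (Z/97Z)^× is cyclic of order 96, the number of elements of order d is φ(d) when d | 96 and 0 otherwise.
4 = 2^2 divides 96, and φ(4) = 2.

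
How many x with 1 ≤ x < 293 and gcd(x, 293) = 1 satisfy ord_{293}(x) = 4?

2

φ(293) = 293 − 1 = 292 = 2^2 · 73.
Since (Z/293Z)^× is cyclic of order 292, the number of elements of order d is φ(d) when d | 292 and 0 otherwise.
4 = 2^2 divides 292, and φ(4) = 2.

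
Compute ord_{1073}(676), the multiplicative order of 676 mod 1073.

42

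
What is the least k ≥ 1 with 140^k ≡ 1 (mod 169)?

78

The order of 140 must divide φ(169) = φ(13^2) = 13·(13−1) = 156 = 2^2 · 3 · 13.
Divisors of 156: 1, 2, 3, 4, 6, 12, 13, 26, 39, 52, 78, 156.
Compute 140^d (mod 169) for the divisors d until we hit 1:
140^1 ≡ 140 (mod 169)
140^2 ≡ 165 (mod 169)
140^3 ≡ 116 (mod 169)
140^4 ≡ 16 (mod 169)
140^6 ≡ 105 (mod 169)
140^12 ≡ 40 (mod 169)
140^13 ≡ 23 (mod 169)
140^26 ≡ 22 (mod 169)
140^39 ≡ 168 (mod 169)
140^52 ≡ 146 (mod 169)
140^78 ≡ 1 (mod 169) ✓
Therefore the multiplicative order of 140 modulo 169 is 78.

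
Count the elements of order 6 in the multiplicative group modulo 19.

φ(19) = 19 − 1 = 18 = 2 · 3^2.
(Z/19Z)^× is cyclic (|G| = 18); a cyclic group of order m has exactly φ(d) elements of each order d | m, and none otherwise.
6 = 2 · 3 divides 18, and φ(6) = 2.

2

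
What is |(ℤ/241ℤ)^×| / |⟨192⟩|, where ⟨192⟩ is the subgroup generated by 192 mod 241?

The order of 192 must divide φ(241) = 241 − 1 = 240 = 2^4 · 3 · 5.
Divisors of 240: 1, 2, 3, 4, 5, 6, 8, 10, 12, 15, 16, 20, 24, 30, 40, 48, 60, 80, 120, 240.
Check 192^d mod 241 for each divisor in increasing order:
192^1 ≡ 192 (mod 241)
192^2 ≡ 232 (mod 241)
192^3 ≡ 200 (mod 241)
192^4 ≡ 81 (mod 241)
192^5 ≡ 128 (mod 241)
192^6 ≡ 235 (mod 241)
192^8 ≡ 54 (mod 241)
192^10 ≡ 237 (mod 241)
192^12 ≡ 36 (mod 241)
192^15 ≡ 211 (mod 241)
192^16 ≡ 24 (mod 241)
192^20 ≡ 16 (mod 241)
192^24 ≡ 91 (mod 241)
192^30 ≡ 177 (mod 241)
192^40 ≡ 15 (mod 241)
192^48 ≡ 87 (mod 241)
192^60 ≡ 240 (mod 241)
192^80 ≡ 225 (mod 241)
192^120 ≡ 1 (mod 241) ✓
The order of 192 is 120, so the subgroup it generates has 120 elements.
[(Z/241Z)^× : ⟨192⟩] = 240/120 = 2.

2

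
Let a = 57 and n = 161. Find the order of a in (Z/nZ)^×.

22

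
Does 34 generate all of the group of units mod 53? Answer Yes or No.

Yes

φ(53) = 53 − 1 = 52 = 2^2 · 13.
An element g generates (Z/53Z)^× iff g^(52/q) ≢ 1 (mod 53) for each prime q ∈ {2, 13}.
34^26 ≡ 52 (mod 53)  [q = 2: ≢ 1 ✓]
34^4 ≡ 47 (mod 53)  [q = 13: ≢ 1 ✓]
All checks pass, so 34 has order 52 and is a primitive root modulo 53.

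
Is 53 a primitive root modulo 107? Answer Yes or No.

No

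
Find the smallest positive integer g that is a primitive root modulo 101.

φ(101) = 101 − 1 = 100 = 2^2 · 5^2.
Test candidates g = 2, 3, … against the prime factors q ∈ {2, 5} of φ(101): g is a generator iff g^(100/q) ≢ 1 for every such q.
g = 2: 2^50 ≡ 100; 2^20 ≡ 95 — none is 1, so 2 is a primitive root.
The smallest primitive root modulo 101 is 2.

2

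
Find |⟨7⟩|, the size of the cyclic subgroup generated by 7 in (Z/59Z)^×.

29

The order of 7 must divide φ(59) = 59 − 1 = 58 = 2 · 29.
Divisors of 58: 1, 2, 29, 58.
Evaluate successive powers at the divisors of 58:
7^1 ≡ 7
7^2 ≡ 49
7^29 ≡ 1
Hence ord(7) = 29.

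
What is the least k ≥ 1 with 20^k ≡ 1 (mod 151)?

25

The order of 20 must divide φ(151) = 151 − 1 = 150 = 2 · 3 · 5^2.
Divisors of 150: 1, 2, 3, 5, 6, 10, 15, 25, 30, 50, 75, 150.
Test each divisor d:
20^1 ≡ 20
20^2 ≡ 98
20^3 ≡ 148
20^5 ≡ 8
20^6 ≡ 9
20^10 ≡ 64
20^15 ≡ 59
20^25 ≡ 1
The smallest such exponent is 25, so the order of 20 is 25.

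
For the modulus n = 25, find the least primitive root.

2

φ(25) = φ(5^2) = 5·(5−1) = 20 = 2^2 · 5.
g is a primitive root iff g^(20/q) ≢ 1 (mod 25) for each prime q ∈ {2, 5}.
g = 2: 2^10 ≡ 24; 2^4 ≡ 16 — none is 1, so 2 is a primitive root.
Hence the least primitive root of 25 is 2.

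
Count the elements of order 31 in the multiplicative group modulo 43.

0

φ(43) = 43 − 1 = 42 = 2 · 3 · 7.
(Z/43Z)^× is cyclic (|G| = 42); a cyclic group of order m has exactly φ(d) elements of each order d | m, and none otherwise.
Since 31 ∤ 42, the count is 0.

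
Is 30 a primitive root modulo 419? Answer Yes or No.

Yes

φ(419) = 419 − 1 = 418 = 2 · 11 · 19.
It suffices to check that the order of 30 is not a proper divisor of 418: compute 30^(418/q) for q ∈ {2, 11, 19}.
30^209 ≡ 418 (mod 419)  [q = 2: ≢ 1 ✓]
30^38 ≡ 69 (mod 419)  [q = 11: ≢ 1 ✓]
30^22 ≡ 329 (mod 419)  [q = 19: ≢ 1 ✓]
None equal 1, so ord_419(30) = 418: 30 is a primitive root.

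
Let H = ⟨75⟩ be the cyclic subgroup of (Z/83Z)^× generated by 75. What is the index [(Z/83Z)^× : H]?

2

Since 75 ∈ (Z/83Z)^×, its order divides φ(83) = 83 − 1 = 82 = 2 · 41.
Divisors of 82: 1, 2, 41, 82.
Test each divisor d:
75^1 ≡ 75
75^2 ≡ 64
75^41 ≡ 1
Thus |⟨75⟩| = ord(75) = 41.
Index = |(Z/83Z)^×| / |⟨75⟩| = 82 / 41 = 2.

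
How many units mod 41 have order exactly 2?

1

φ(41) = 41 − 1 = 40 = 2^3 · 5.
Since (Z/41Z)^× is cyclic of order 40, the number of elements of order d is φ(d) when d | 40 and 0 otherwise.
2 | 40, and φ(2) = 2 − 1 = 1.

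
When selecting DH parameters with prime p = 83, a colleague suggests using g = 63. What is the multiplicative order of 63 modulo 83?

ord(63) | φ(83) = 83 − 1 = 82 = 2 · 41.
Divisors of 82: 1, 2, 41, 82.
Compute 63^d (mod 83) for the divisors d until we hit 1:
63^1 ≡ 63 (mod 83)
63^2 ≡ 68 (mod 83)
63^41 ≡ 1 (mod 83) ✓
The smallest such exponent is 41, so the order of 63 is 41.

41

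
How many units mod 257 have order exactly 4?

2

φ(257) = 257 − 1 = 256 = 2^8.
In a cyclic group of order 256, there are φ(d) elements of order d for each divisor d of 256, and zero for non-divisors.
4 = 2^2 divides 256, and φ(4) = 2.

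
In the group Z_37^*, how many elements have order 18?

6

φ(37) = 37 − 1 = 36 = 2^2 · 3^2.
Since (Z/37Z)^× is cyclic of order 36, the number of elements of order d is φ(d) when d | 36 and 0 otherwise.
18 = 2 · 3^2 divides 36, and φ(18) = 6.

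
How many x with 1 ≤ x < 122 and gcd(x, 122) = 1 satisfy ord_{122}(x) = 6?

φ(122) = φ(2)·φ(61) = 1·60 = 60 = 2^2 · 3 · 5.
(Z/122Z)^× is cyclic (|G| = 60); a cyclic group of order m has exactly φ(d) elements of each order d | m, and none otherwise.
6 = 2 · 3 divides 60, and φ(6) = 2.

2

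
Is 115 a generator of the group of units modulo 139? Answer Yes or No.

φ(139) = 139 − 1 = 138 = 2 · 3 · 23.
It suffices to check that the order of 115 is not a proper divisor of 138: compute 115^(138/q) for q ∈ {2, 3, 23}.
115^69 ≡ 138 (mod 139)  [q = 2: ≢ 1 ✓]
115^46 ≡ 42 (mod 139)  [q = 3: ≢ 1 ✓]
115^6 ≡ 77 (mod 139)  [q = 23: ≢ 1 ✓]
None equal 1, so ord_139(115) = 138: 115 is a primitive root.

Yes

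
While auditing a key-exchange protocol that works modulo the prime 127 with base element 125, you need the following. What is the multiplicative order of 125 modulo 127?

By Lagrange's theorem, ord_127(125) divides φ(127) = 127 − 1 = 126 = 2 · 3^2 · 7.
Divisors of 126: 1, 2, 3, 6, 7, 9, 14, 18, 21, 42, 63, 126.
Check 125^d mod 127 for each divisor in increasing order:
125^1 ≡ 125 (mod 127)
125^2 ≡ 4 (mod 127)
125^3 ≡ 119 (mod 127)
125^6 ≡ 64 (mod 127)
125^7 ≡ 126 (mod 127)
125^9 ≡ 123 (mod 127)
125^14 ≡ 1 (mod 127) ✓
The smallest such exponent is 14, so the order of 125 is 14.

14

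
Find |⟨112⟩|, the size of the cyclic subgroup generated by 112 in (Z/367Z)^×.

ord(112) | φ(367) = 367 − 1 = 366 = 2 · 3 · 61.
Divisors of 366: 1, 2, 3, 6, 61, 122, 183, 366.
Compute 112^d (mod 367) for the divisors d until we hit 1:
112^1 ≡ 112 (mod 367)
112^2 ≡ 66 (mod 367)
112^3 ≡ 52 (mod 367)
112^6 ≡ 135 (mod 367)
112^61 ≡ 83 (mod 367)
112^122 ≡ 283 (mod 367)
112^183 ≡ 1 (mod 367) ✓
Hence ord(112) = 183.

183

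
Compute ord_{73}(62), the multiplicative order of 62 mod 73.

72

Since 62 ∈ (Z/73Z)^×, its order divides φ(73) = 73 − 1 = 72 = 2^3 · 3^2.
Divisors of 72: 1, 2, 3, 4, 6, 8, 9, 12, 18, 24, 36, 72.
Test each divisor d:
62^1 ≡ 62 (mod 73)
62^2 ≡ 48 (mod 73)
62^3 ≡ 56 (mod 73)
62^4 ≡ 41 (mod 73)
62^6 ≡ 70 (mod 73)
62^8 ≡ 2 (mod 73)
62^9 ≡ 51 (mod 73)
62^12 ≡ 9 (mod 73)
62^18 ≡ 46 (mod 73)
62^24 ≡ 8 (mod 73)
62^36 ≡ 72 (mod 73)
62^72 ≡ 1 (mod 73) ✓
Therefore the multiplicative order of 62 modulo 73 is 72.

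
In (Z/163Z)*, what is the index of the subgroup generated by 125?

9

The order of 125 must divide φ(163) = 163 − 1 = 162 = 2 · 3^4.
Divisors of 162: 1, 2, 3, 6, 9, 18, 27, 54, 81, 162.
Check 125^d mod 163 for each divisor in increasing order:
125^1 ≡ 125 (mod 163)
125^2 ≡ 140 (mod 163)
125^3 ≡ 59 (mod 163)
125^6 ≡ 58 (mod 163)
125^9 ≡ 162 (mod 163)
125^18 ≡ 1 (mod 163) ✓
So ord_163(125) = 18, hence |⟨125⟩| = 18.
[(Z/163Z)^× : ⟨125⟩] = 162/18 = 9.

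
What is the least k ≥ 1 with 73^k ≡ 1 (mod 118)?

58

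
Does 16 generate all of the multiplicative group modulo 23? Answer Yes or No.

No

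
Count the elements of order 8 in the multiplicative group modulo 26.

0

φ(26) = φ(2)·φ(13) = 1·12 = 12 = 2^2 · 3.
Since (Z/26Z)^× is cyclic of order 12, the number of elements of order d is φ(d) when d | 12 and 0 otherwise.
Here 12 is not a multiple of 8, so there are no elements of order 8.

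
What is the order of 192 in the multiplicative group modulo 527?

48

ord(192) | φ(527) = φ(17·31) = (17−1)·(31−1) = 16·30 = 480 = 2^5 · 3 · 5.
Divisors of 480: 1, 2, 3, 4, 5, 6, 8, 10, 12, 15, 16, 20, 24, 30, 32, 40, 48, 60, 80, 96, 120, 160, 240, 480.
Check 192^d mod 527 for each divisor in increasing order:
192^1 ≡ 192 (mod 527)
192^2 ≡ 501 (mod 527)
192^3 ≡ 278 (mod 527)
192^4 ≡ 149 (mod 527)
192^5 ≡ 150 (mod 527)
192^6 ≡ 342 (mod 527)
192^8 ≡ 67 (mod 527)
192^10 ≡ 366 (mod 527)
192^12 ≡ 497 (mod 527)
192^15 ≡ 92 (mod 527)
192^16 ≡ 273 (mod 527)
192^20 ≡ 98 (mod 527)
192^24 ≡ 373 (mod 527)
192^30 ≡ 32 (mod 527)
192^32 ≡ 222 (mod 527)
192^40 ≡ 118 (mod 527)
192^48 ≡ 1 (mod 527) ✓
Therefore the multiplicative order of 192 modulo 527 is 48.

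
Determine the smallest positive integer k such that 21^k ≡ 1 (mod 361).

342

Since 21 ∈ (Z/361Z)^×, its order divides φ(361) = φ(19^2) = 19·(19−1) = 342 = 2 · 3^2 · 19.
Divisors of 342: 1, 2, 3, 6, 9, 18, 19, 38, 57, 114, 171, 342.
Compute 21^d (mod 361) for the divisors d until we hit 1:
21^1 ≡ 21 (mod 361)
21^2 ≡ 80 (mod 361)
21^3 ≡ 236 (mod 361)
21^6 ≡ 102 (mod 361)
21^9 ≡ 246 (mod 361)
21^18 ≡ 229 (mod 361)
21^19 ≡ 116 (mod 361)
21^38 ≡ 99 (mod 361)
21^57 ≡ 293 (mod 361)
21^114 ≡ 292 (mod 361)
21^171 ≡ 360 (mod 361)
21^342 ≡ 1 (mod 361) ✓
So ord_361(21) = 342.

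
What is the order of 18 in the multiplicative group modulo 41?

Since 18 ∈ (Z/41Z)^×, its order divides φ(41) = 41 − 1 = 40 = 2^3 · 5.
Divisors of 40: 1, 2, 4, 5, 8, 10, 20, 40.
Compute 18^d (mod 41) for the divisors d until we hit 1:
18^1 ≡ 18 (mod 41)
18^2 ≡ 37 (mod 41)
18^4 ≡ 16 (mod 41)
18^5 ≡ 1 (mod 41) ✓
The smallest such exponent is 5, so the order of 18 is 5.

5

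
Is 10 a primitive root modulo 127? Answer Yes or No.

No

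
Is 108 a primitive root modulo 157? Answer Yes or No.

φ(157) = 157 − 1 = 156 = 2^2 · 3 · 13.
108 is a primitive root mod 157 iff 108^(φ(157)/q) ≢ 1 for every prime q | φ(157), i.e. q ∈ {2, 3, 13}.
108^78 ≡ 1 (mod 157)  [q = 2: ≡ 1 ✗]
108^52 ≡ 1 (mod 157)  [q = 3: ≡ 1 ✗]
108^12 ≡ 16 (mod 157)  [q = 13: ≢ 1 ✓]
Since 108^78 ≡ 1, the order of 108 divides 78 < 156, so 108 is not a primitive root.

No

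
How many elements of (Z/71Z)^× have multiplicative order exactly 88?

φ(71) = 71 − 1 = 70 = 2 · 5 · 7.
In a cyclic group of order 70, there are φ(d) elements of order d for each divisor d of 70, and zero for non-divisors.
88 does not divide 70, so no element of (Z/71Z)^× has order 88.

0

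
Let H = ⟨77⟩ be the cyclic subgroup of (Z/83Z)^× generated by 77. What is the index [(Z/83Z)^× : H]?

2

By Lagrange's theorem, ord_83(77) divides φ(83) = 83 − 1 = 82 = 2 · 41.
Divisors of 82: 1, 2, 41, 82.
Check 77^d mod 83 for each divisor in increasing order:
77^1 ≡ 77 (mod 83)
77^2 ≡ 36 (mod 83)
77^41 ≡ 1 (mod 83) ✓
Thus |⟨77⟩| = ord(77) = 41.
[(Z/83Z)^× : ⟨77⟩] = 82/41 = 2.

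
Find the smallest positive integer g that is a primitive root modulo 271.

6

φ(271) = 271 − 1 = 270 = 2 · 3^3 · 5.
g is a primitive root iff g^(270/q) ≢ 1 (mod 271) for each prime q ∈ {2, 3, 5}.
g = 2: 2^135 ≡ 1 — hits 1, so not a primitive root.
g = 3: 3^135 ≡ 270; 3^90 ≡ 1 — hits 1, so not a primitive root.
g = 4: 4^135 ≡ 1 — hits 1, so not a primitive root.
g = 5: 5^135 ≡ 1 — hits 1, so not a primitive root.
g = 6: 6^135 ≡ 270; 6^90 ≡ 242; 6^54 ≡ 10 — none is 1, so 6 is a primitive root.
The smallest primitive root modulo 271 is 6.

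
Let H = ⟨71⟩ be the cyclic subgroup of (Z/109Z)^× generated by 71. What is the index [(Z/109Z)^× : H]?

6

By Lagrange's theorem, ord_109(71) divides φ(109) = 109 − 1 = 108 = 2^2 · 3^3.
Divisors of 108: 1, 2, 3, 4, 6, 9, 12, 18, 27, 36, 54, 108.
Check 71^d mod 109 for each divisor in increasing order:
71^1 ≡ 71
71^2 ≡ 27
71^3 ≡ 64
71^4 ≡ 75
71^6 ≡ 63
71^9 ≡ 108
71^12 ≡ 45
71^18 ≡ 1
The order of 71 is 18, so the subgroup it generates has 18 elements.
The index is φ(109) / ord(71) = 108 / 18 = 6.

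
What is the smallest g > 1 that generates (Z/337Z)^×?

10

φ(337) = 337 − 1 = 336 = 2^4 · 3 · 7.
Test candidates g = 2, 3, … against the prime factors q ∈ {2, 3, 7} of φ(337): g is a generator iff g^(336/q) ≢ 1 for every such q.
g = 2: 2^168 ≡ 1 — hits 1, so not a primitive root.
g = 3: 3^168 ≡ 1 — hits 1, so not a primitive root.
g = 4: 4^168 ≡ 1 — hits 1, so not a primitive root.
g = 5: 5^168 ≡ 336; 5^112 ≡ 1 — hits 1, so not a primitive root.
g = 6: 6^168 ≡ 1 — hits 1, so not a primitive root.
g = 7: 7^168 ≡ 1 — hits 1, so not a primitive root.
g = 8: 8^168 ≡ 1 — hits 1, so not a primitive root.
g = 9: 9^168 ≡ 1 — hits 1, so not a primitive root.
g = 10: 10^168 ≡ 336; 10^112 ≡ 128; 10^48 ≡ 175 — none is 1, so 10 is a primitive root.
Hence the least primitive root of 337 is 10.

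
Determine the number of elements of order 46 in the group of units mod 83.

φ(83) = 83 − 1 = 82 = 2 · 41.
(Z/83Z)^× is cyclic (|G| = 82); a cyclic group of order m has exactly φ(d) elements of each order d | m, and none otherwise.
46 does not divide 82, so no element of (Z/83Z)^× has order 46.

0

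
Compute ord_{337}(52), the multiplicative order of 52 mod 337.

7

The order of 52 must divide φ(337) = 337 − 1 = 336 = 2^4 · 3 · 7.
Divisors of 336: 1, 2, 3, 4, 6, 7, 8, 12, 14, 16, 21, 24, 28, 42, 48, 56, 84, 112, 168, 336.
Check 52^d mod 337 for each divisor in increasing order:
52^1 ≡ 52
52^2 ≡ 8
52^3 ≡ 79
52^4 ≡ 64
52^6 ≡ 175
52^7 ≡ 1
The smallest such exponent is 7, so the order of 52 is 7.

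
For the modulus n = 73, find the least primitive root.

5

φ(73) = 73 − 1 = 72 = 2^3 · 3^2.
Test candidates g = 2, 3, … against the prime factors q ∈ {2, 3} of φ(73): g is a generator iff g^(72/q) ≢ 1 for every such q.
g = 2: 2^36 ≡ 1 — hits 1, so not a primitive root.
g = 3: 3^36 ≡ 1 — hits 1, so not a primitive root.
g = 4: 4^36 ≡ 1 — hits 1, so not a primitive root.
g = 5: 5^36 ≡ 72; 5^24 ≡ 8 — none is 1, so 5 is a primitive root.
Hence the least primitive root of 73 is 5.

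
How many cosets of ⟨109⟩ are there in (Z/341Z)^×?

30

ord(109) | φ(341) = φ(11·31) = (11−1)·(31−1) = 10·30 = 300 = 2^2 · 3 · 5^2.
Divisors of 300: 1, 2, 3, 4, 5, 6, 10, 12, 15, 20, 25, 30, 50, 60, 75, 100, 150, 300.
Compute 109^d (mod 341) for the divisors d until we hit 1:
109^1 ≡ 109
109^2 ≡ 287
109^3 ≡ 252
109^4 ≡ 188
109^5 ≡ 32
109^6 ≡ 78
109^10 ≡ 1
The order of 109 is 10, so the subgroup it generates has 10 elements.
The index is φ(341) / ord(109) = 300 / 10 = 30.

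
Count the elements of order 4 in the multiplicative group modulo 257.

φ(257) = 257 − 1 = 256 = 2^8.
Since (Z/257Z)^× is cyclic of order 256, the number of elements of order d is φ(d) when d | 256 and 0 otherwise.
4 = 2^2 divides 256, and φ(4) = 2.

2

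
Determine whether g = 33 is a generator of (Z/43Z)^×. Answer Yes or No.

φ(43) = 43 − 1 = 42 = 2 · 3 · 7.
An element g generates (Z/43Z)^× iff g^(42/q) ≢ 1 (mod 43) for each prime q ∈ {2, 3, 7}.
33^21 ≡ 42 (mod 43)  [q = 2: ≢ 1 ✓]
33^14 ≡ 36 (mod 43)  [q = 3: ≢ 1 ✓]
33^6 ≡ 35 (mod 43)  [q = 7: ≢ 1 ✓]
None equal 1, so ord_43(33) = 42: 33 is a primitive root.

Yes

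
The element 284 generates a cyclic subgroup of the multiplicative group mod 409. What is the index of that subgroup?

12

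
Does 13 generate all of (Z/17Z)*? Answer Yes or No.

φ(17) = 17 − 1 = 16 = 2^4.
An element g generates (Z/17Z)^× iff g^(16/q) ≢ 1 (mod 17) for each prime q ∈ {2}.
13^8 ≡ 1 (mod 17)  [q = 2: ≡ 1 ✗]
The check at q = 2 fails, so 13 generates a proper subgroup.

No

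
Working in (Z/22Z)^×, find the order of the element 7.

10

By Lagrange's theorem, ord_22(7) divides φ(22) = φ(2)·φ(11) = 1·10 = 10 = 2 · 5.
Divisors of 10: 1, 2, 5, 10.
Evaluate successive powers at the divisors of 10:
7^1 ≡ 7 (mod 22)
7^2 ≡ 5 (mod 22)
7^5 ≡ 21 (mod 22)
7^10 ≡ 1 (mod 22) ✓
So ord_22(7) = 10.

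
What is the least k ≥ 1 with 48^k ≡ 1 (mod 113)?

16

ord(48) | φ(113) = 113 − 1 = 112 = 2^4 · 7.
Divisors of 112: 1, 2, 4, 7, 8, 14, 16, 28, 56, 112.
Compute 48^d (mod 113) for the divisors d until we hit 1:
48^1 ≡ 48 (mod 113)
48^2 ≡ 44 (mod 113)
48^4 ≡ 15 (mod 113)
48^7 ≡ 40 (mod 113)
48^8 ≡ 112 (mod 113)
48^14 ≡ 18 (mod 113)
48^16 ≡ 1 (mod 113) ✓
So ord_113(48) = 16.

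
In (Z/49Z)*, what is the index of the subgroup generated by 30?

14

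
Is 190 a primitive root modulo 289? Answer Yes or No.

Yes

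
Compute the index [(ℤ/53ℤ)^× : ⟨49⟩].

By Lagrange's theorem, ord_53(49) divides φ(53) = 53 − 1 = 52 = 2^2 · 13.
Divisors of 52: 1, 2, 4, 13, 26, 52.
Evaluate successive powers at the divisors of 52:
49^1 ≡ 49 (mod 53)
49^2 ≡ 16 (mod 53)
49^4 ≡ 44 (mod 53)
49^13 ≡ 1 (mod 53) ✓
So ord_53(49) = 13, hence |⟨49⟩| = 13.
Index = |(Z/53Z)^×| / |⟨49⟩| = 52 / 13 = 4.

4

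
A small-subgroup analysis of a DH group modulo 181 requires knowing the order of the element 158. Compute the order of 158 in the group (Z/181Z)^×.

Since 158 ∈ (Z/181Z)^×, its order divides φ(181) = 181 − 1 = 180 = 2^2 · 3^2 · 5.
Divisors of 180: 1, 2, 3, 4, 5, 6, 9, 10, 12, 15, 18, 20, 30, 36, 45, 60, 90, 180.
Evaluate successive powers at the divisors of 180:
158^1 ≡ 158
158^2 ≡ 167
158^3 ≡ 141
158^4 ≡ 15
158^5 ≡ 17
158^6 ≡ 152
158^9 ≡ 74
158^10 ≡ 108
158^12 ≡ 117
158^15 ≡ 26
158^18 ≡ 46
158^20 ≡ 80
158^30 ≡ 133
158^36 ≡ 125
158^45 ≡ 19
158^60 ≡ 132
158^90 ≡ 180
158^180 ≡ 1
Hence ord(158) = 180.

180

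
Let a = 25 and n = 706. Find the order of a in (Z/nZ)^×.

The order of 25 must divide φ(706) = φ(2)·φ(353) = 1·352 = 352 = 2^5 · 11.
Divisors of 352: 1, 2, 4, 8, 11, 16, 22, 32, 44, 88, 176, 352.
Check 25^d mod 706 for each divisor in increasing order:
25^1 ≡ 25 (mod 706)
25^2 ≡ 625 (mod 706)
25^4 ≡ 207 (mod 706)
25^8 ≡ 489 (mod 706)
25^11 ≡ 293 (mod 706)
25^16 ≡ 493 (mod 706)
25^22 ≡ 423 (mod 706)
25^32 ≡ 185 (mod 706)
25^44 ≡ 311 (mod 706)
25^88 ≡ 705 (mod 706)
25^176 ≡ 1 (mod 706) ✓
Therefore the multiplicative order of 25 modulo 706 is 176.

176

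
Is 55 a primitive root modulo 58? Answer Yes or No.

φ(58) = φ(2)·φ(29) = 1·28 = 28 = 2^2 · 7.
It suffices to check that the order of 55 is not a proper divisor of 28: compute 55^(28/q) for q ∈ {2, 7}.
55^14 ≡ 57 (mod 58)  [q = 2: ≢ 1 ✓]
55^4 ≡ 23 (mod 58)  [q = 7: ≢ 1 ✓]
All checks pass, so 55 has order 28 and is a primitive root modulo 58.

Yes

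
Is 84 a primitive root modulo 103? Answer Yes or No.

φ(103) = 103 − 1 = 102 = 2 · 3 · 17.
84 is a primitive root mod 103 iff 84^(φ(103)/q) ≢ 1 for every prime q | φ(103), i.e. q ∈ {2, 3, 17}.
84^51 ≡ 102 (mod 103)  [q = 2: ≢ 1 ✓]
84^34 ≡ 46 (mod 103)  [q = 3: ≢ 1 ✓]
84^6 ≡ 13 (mod 103)  [q = 17: ≢ 1 ✓]
All checks pass, so 84 has order 102 and is a primitive root modulo 103.

Yes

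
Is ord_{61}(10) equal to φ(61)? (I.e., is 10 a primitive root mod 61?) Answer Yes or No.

φ(61) = 61 − 1 = 60 = 2^2 · 3 · 5.
It suffices to check that the order of 10 is not a proper divisor of 60: compute 10^(60/q) for q ∈ {2, 3, 5}.
10^30 ≡ 60 (mod 61)  [q = 2: ≢ 1 ✓]
10^20 ≡ 13 (mod 61)  [q = 3: ≢ 1 ✓]
10^12 ≡ 58 (mod 61)  [q = 5: ≢ 1 ✓]
Every test exponent gives a nontrivial residue, hence 10 generates the full group.

Yes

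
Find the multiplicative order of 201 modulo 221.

48

Since 201 ∈ (Z/221Z)^×, its order divides φ(221) = φ(13·17) = (13−1)·(17−1) = 12·16 = 192 = 2^6 · 3.
Divisors of 192: 1, 2, 3, 4, 6, 8, 12, 16, 24, 32, 48, 64, 96, 192.
Compute 201^d (mod 221) for the divisors d until we hit 1:
201^1 ≡ 201 (mod 221)
201^2 ≡ 179 (mod 221)
201^3 ≡ 177 (mod 221)
201^4 ≡ 217 (mod 221)
201^6 ≡ 168 (mod 221)
201^8 ≡ 16 (mod 221)
201^12 ≡ 157 (mod 221)
201^16 ≡ 35 (mod 221)
201^24 ≡ 118 (mod 221)
201^32 ≡ 120 (mod 221)
201^48 ≡ 1 (mod 221) ✓
Therefore the multiplicative order of 201 modulo 221 is 48.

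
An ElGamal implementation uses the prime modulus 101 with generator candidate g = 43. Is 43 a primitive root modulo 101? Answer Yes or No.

No

φ(101) = 101 − 1 = 100 = 2^2 · 5^2.
43 is a primitive root mod 101 iff 43^(φ(101)/q) ≢ 1 for every prime q | φ(101), i.e. q ∈ {2, 5}.
43^50 ≡ 1 (mod 101)  [q = 2: ≡ 1 ✗]
43^20 ≡ 36 (mod 101)  [q = 5: ≢ 1 ✓]
Since 43^50 ≡ 1, the order of 43 divides 50 < 100, so 43 is not a primitive root.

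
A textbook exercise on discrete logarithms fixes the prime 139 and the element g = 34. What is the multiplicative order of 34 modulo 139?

23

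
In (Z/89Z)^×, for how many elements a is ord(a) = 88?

40

φ(89) = 89 − 1 = 88 = 2^3 · 11.
Since (Z/89Z)^× is cyclic of order 88, the number of elements of order d is φ(d) when d | 88 and 0 otherwise.
88 = 2^3 · 11 divides 88, and φ(88) = 40.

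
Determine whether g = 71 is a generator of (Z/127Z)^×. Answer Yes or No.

No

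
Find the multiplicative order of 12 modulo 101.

By Lagrange's theorem, ord_101(12) divides φ(101) = 101 − 1 = 100 = 2^2 · 5^2.
Divisors of 100: 1, 2, 4, 5, 10, 20, 25, 50, 100.
Check 12^d mod 101 for each divisor in increasing order:
12^1 ≡ 12
12^2 ≡ 43
12^4 ≡ 31
12^5 ≡ 69
12^10 ≡ 14
12^20 ≡ 95
12^25 ≡ 91
12^50 ≡ 100
12^100 ≡ 1
So ord_101(12) = 100.

100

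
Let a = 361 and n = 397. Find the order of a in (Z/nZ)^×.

The order of 361 must divide φ(397) = 397 − 1 = 396 = 2^2 · 3^2 · 11.
Divisors of 396: 1, 2, 3, 4, 6, 9, 11, 12, 18, 22, 33, 36, 44, 66, 99, 132, 198, 396.
Evaluate successive powers at the divisors of 396:
361^1 ≡ 361
361^2 ≡ 105
361^3 ≡ 190
361^4 ≡ 306
361^6 ≡ 370
361^9 ≡ 31
361^11 ≡ 79
361^12 ≡ 332
361^18 ≡ 167
361^22 ≡ 286
361^33 ≡ 362
361^36 ≡ 99
361^44 ≡ 14
361^66 ≡ 34
361^99 ≡ 1
Hence ord(361) = 99.

99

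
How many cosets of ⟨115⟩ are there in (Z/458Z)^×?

3

ord(115) | φ(458) = φ(2)·φ(229) = 1·228 = 228 = 2^2 · 3 · 19.
Divisors of 228: 1, 2, 3, 4, 6, 12, 19, 38, 57, 76, 114, 228.
Compute 115^d (mod 458) for the divisors d until we hit 1:
115^1 ≡ 115 (mod 458)
115^2 ≡ 401 (mod 458)
115^3 ≡ 315 (mod 458)
115^4 ≡ 43 (mod 458)
115^6 ≡ 297 (mod 458)
115^12 ≡ 273 (mod 458)
115^19 ≡ 351 (mod 458)
115^38 ≡ 457 (mod 458)
115^57 ≡ 107 (mod 458)
115^76 ≡ 1 (mod 458) ✓
So ord_458(115) = 76, hence |⟨115⟩| = 76.
[(Z/458Z)^× : ⟨115⟩] = 228/76 = 3.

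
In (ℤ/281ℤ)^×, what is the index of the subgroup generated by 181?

ord(181) | φ(281) = 281 − 1 = 280 = 2^3 · 5 · 7.
Divisors of 280: 1, 2, 4, 5, 7, 8, 10, 14, 20, 28, 35, 40, 56, 70, 140, 280.
Compute 181^d (mod 281) for the divisors d until we hit 1:
181^1 ≡ 181 (mod 281)
181^2 ≡ 165 (mod 281)
181^4 ≡ 249 (mod 281)
181^5 ≡ 109 (mod 281)
181^7 ≡ 1 (mod 281) ✓
Thus |⟨181⟩| = ord(181) = 7.
The index is φ(281) / ord(181) = 280 / 7 = 40.

40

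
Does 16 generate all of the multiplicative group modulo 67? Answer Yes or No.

No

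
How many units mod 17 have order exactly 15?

0

φ(17) = 17 − 1 = 16 = 2^4.
(Z/17Z)^× is cyclic (|G| = 16); a cyclic group of order m has exactly φ(d) elements of each order d | m, and none otherwise.
Here 16 is not a multiple of 15, so there are no elements of order 15.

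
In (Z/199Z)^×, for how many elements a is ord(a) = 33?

20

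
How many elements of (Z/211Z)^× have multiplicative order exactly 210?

φ(211) = 211 − 1 = 210 = 2 · 3 · 5 · 7.
In a cyclic group of order 210, there are φ(d) elements of order d for each divisor d of 210, and zero for non-divisors.
210 = 2 · 3 · 5 · 7 divides 210, and φ(210) = 48.

48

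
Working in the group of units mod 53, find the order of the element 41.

52

Since 41 ∈ (Z/53Z)^×, its order divides φ(53) = 53 − 1 = 52 = 2^2 · 13.
Divisors of 52: 1, 2, 4, 13, 26, 52.
Evaluate successive powers at the divisors of 52:
41^1 ≡ 41 (mod 53)
41^2 ≡ 38 (mod 53)
41^4 ≡ 13 (mod 53)
41^13 ≡ 30 (mod 53)
41^26 ≡ 52 (mod 53)
41^52 ≡ 1 (mod 53) ✓
Hence ord(41) = 52.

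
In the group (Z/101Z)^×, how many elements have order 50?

φ(101) = 101 − 1 = 100 = 2^2 · 5^2.
In a cyclic group of order 100, there are φ(d) elements of order d for each divisor d of 100, and zero for non-divisors.
50 = 2 · 5^2 divides 100, and φ(50) = 20.

20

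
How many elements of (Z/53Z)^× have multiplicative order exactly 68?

0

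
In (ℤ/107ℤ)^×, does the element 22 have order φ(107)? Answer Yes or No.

Yes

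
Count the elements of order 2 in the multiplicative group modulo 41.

1

φ(41) = 41 − 1 = 40 = 2^3 · 5.
(Z/41Z)^× is cyclic (|G| = 40); a cyclic group of order m has exactly φ(d) elements of each order d | m, and none otherwise.
2 | 40, and φ(2) = 2 − 1 = 1.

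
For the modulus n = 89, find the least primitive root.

φ(89) = 89 − 1 = 88 = 2^3 · 11.
g is a primitive root iff g^(88/q) ≢ 1 (mod 89) for each prime q ∈ {2, 11}.
g = 2: 2^44 ≡ 1 — hits 1, so not a primitive root.
g = 3: 3^44 ≡ 88; 3^8 ≡ 64 — none is 1, so 3 is a primitive root.
So 3 is the smallest generator of (Z/89Z)^×.

3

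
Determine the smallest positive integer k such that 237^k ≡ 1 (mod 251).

125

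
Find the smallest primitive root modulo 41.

6

φ(41) = 41 − 1 = 40 = 2^3 · 5.
g is a primitive root iff g^(40/q) ≢ 1 (mod 41) for each prime q ∈ {2, 5}.
g = 2: 2^20 ≡ 1 — hits 1, so not a primitive root.
g = 3: 3^20 ≡ 40; 3^8 ≡ 1 — hits 1, so not a primitive root.
g = 4: 4^20 ≡ 1 — hits 1, so not a primitive root.
g = 5: 5^20 ≡ 1 — hits 1, so not a primitive root.
g = 6: 6^20 ≡ 40; 6^8 ≡ 10 — none is 1, so 6 is a primitive root.
So 6 is the smallest generator of (Z/41Z)^×.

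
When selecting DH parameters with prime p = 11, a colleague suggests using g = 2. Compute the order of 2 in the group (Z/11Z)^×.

Since 2 ∈ (Z/11Z)^×, its order divides φ(11) = 11 − 1 = 10 = 2 · 5.
Divisors of 10: 1, 2, 5, 10.
Compute 2^d (mod 11) for the divisors d until we hit 1:
2^1 ≡ 2 (mod 11)
2^2 ≡ 4 (mod 11)
2^5 ≡ 10 (mod 11)
2^10 ≡ 1 (mod 11) ✓
So ord_11(2) = 10.

10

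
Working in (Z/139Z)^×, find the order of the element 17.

The order of 17 must divide φ(139) = 139 − 1 = 138 = 2 · 3 · 23.
Divisors of 138: 1, 2, 3, 6, 23, 46, 69, 138.
Test each divisor d:
17^1 ≡ 17 (mod 139)
17^2 ≡ 11 (mod 139)
17^3 ≡ 48 (mod 139)
17^6 ≡ 80 (mod 139)
17^23 ≡ 43 (mod 139)
17^46 ≡ 42 (mod 139)
17^69 ≡ 138 (mod 139)
17^138 ≡ 1 (mod 139) ✓
So ord_139(17) = 138.

138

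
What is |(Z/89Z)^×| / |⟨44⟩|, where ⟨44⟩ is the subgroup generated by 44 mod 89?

Since 44 ∈ (Z/89Z)^×, its order divides φ(89) = 89 − 1 = 88 = 2^3 · 11.
Divisors of 88: 1, 2, 4, 8, 11, 22, 44, 88.
Check 44^d mod 89 for each divisor in increasing order:
44^1 ≡ 44 (mod 89)
44^2 ≡ 67 (mod 89)
44^4 ≡ 39 (mod 89)
44^8 ≡ 8 (mod 89)
44^11 ≡ 88 (mod 89)
44^22 ≡ 1 (mod 89) ✓
The order of 44 is 22, so the subgroup it generates has 22 elements.
Index = |(Z/89Z)^×| / |⟨44⟩| = 88 / 22 = 4.

4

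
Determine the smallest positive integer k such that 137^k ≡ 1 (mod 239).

238

By Lagrange's theorem, ord_239(137) divides φ(239) = 239 − 1 = 238 = 2 · 7 · 17.
Divisors of 238: 1, 2, 7, 14, 17, 34, 119, 238.
Check 137^d mod 239 for each divisor in increasing order:
137^1 ≡ 137
137^2 ≡ 127
137^7 ≡ 168
137^14 ≡ 22
137^17 ≡ 139
137^34 ≡ 201
137^119 ≡ 238
137^238 ≡ 1
The smallest such exponent is 238, so the order of 137 is 238.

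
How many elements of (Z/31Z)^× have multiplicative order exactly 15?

8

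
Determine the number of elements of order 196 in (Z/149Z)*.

0

φ(149) = 149 − 1 = 148 = 2^2 · 37.
Since (Z/149Z)^× is cyclic of order 148, the number of elements of order d is φ(d) when d | 148 and 0 otherwise.
Here 148 is not a multiple of 196, so there are no elements of order 196.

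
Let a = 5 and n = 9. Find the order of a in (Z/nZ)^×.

6

The order of 5 must divide φ(9) = φ(3^2) = 3·(3−1) = 6 = 2 · 3.
Divisors of 6: 1, 2, 3, 6.
Compute 5^d (mod 9) for the divisors d until we hit 1:
5^1 ≡ 5 (mod 9)
5^2 ≡ 7 (mod 9)
5^3 ≡ 8 (mod 9)
5^6 ≡ 1 (mod 9) ✓
So ord_9(5) = 6.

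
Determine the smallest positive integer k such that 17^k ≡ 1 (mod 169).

The order of 17 must divide φ(169) = φ(13^2) = 13·(13−1) = 156 = 2^2 · 3 · 13.
Divisors of 156: 1, 2, 3, 4, 6, 12, 13, 26, 39, 52, 78, 156.
Check 17^d mod 169 for each divisor in increasing order:
17^1 ≡ 17
17^2 ≡ 120
17^3 ≡ 12
17^4 ≡ 35
17^6 ≡ 144
17^12 ≡ 118
17^13 ≡ 147
17^26 ≡ 146
17^39 ≡ 168
17^52 ≡ 22
17^78 ≡ 1
Therefore the multiplicative order of 17 modulo 169 is 78.

78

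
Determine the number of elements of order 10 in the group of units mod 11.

4

φ(11) = 11 − 1 = 10 = 2 · 5.
(Z/11Z)^× is cyclic (|G| = 10); a cyclic group of order m has exactly φ(d) elements of each order d | m, and none otherwise.
10 = 2 · 5 divides 10, and φ(10) = 4.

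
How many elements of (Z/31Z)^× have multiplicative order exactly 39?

φ(31) = 31 − 1 = 30 = 2 · 3 · 5.
In a cyclic group of order 30, there are φ(d) elements of order d for each divisor d of 30, and zero for non-divisors.
Since 39 ∤ 30, the count is 0.

0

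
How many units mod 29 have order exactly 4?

2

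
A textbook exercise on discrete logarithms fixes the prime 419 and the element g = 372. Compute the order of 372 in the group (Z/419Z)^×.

Since 372 ∈ (Z/419Z)^×, its order divides φ(419) = 419 − 1 = 418 = 2 · 11 · 19.
Divisors of 418: 1, 2, 11, 19, 22, 38, 209, 418.
Evaluate successive powers at the divisors of 418:
372^1 ≡ 372
372^2 ≡ 114
372^11 ≡ 171
372^19 ≡ 418
372^22 ≡ 330
372^38 ≡ 1
The smallest such exponent is 38, so the order of 372 is 38.

38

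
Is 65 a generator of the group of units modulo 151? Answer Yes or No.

φ(151) = 151 − 1 = 150 = 2 · 3 · 5^2.
It suffices to check that the order of 65 is not a proper divisor of 150: compute 65^(150/q) for q ∈ {2, 3, 5}.
65^75 ≡ 150 (mod 151)  [q = 2: ≢ 1 ✓]
65^50 ≡ 1 (mod 151)  [q = 3: ≡ 1 ✗]
65^30 ≡ 19 (mod 151)  [q = 5: ≢ 1 ✓]
The check at q = 3 fails, so 65 generates a proper subgroup.

No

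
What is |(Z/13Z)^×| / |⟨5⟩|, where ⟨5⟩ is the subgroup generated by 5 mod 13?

The order of 5 must divide φ(13) = 13 − 1 = 12 = 2^2 · 3.
Divisors of 12: 1, 2, 3, 4, 6, 12.
Test each divisor d:
5^1 ≡ 5
5^2 ≡ 12
5^3 ≡ 8
5^4 ≡ 1
So ord_13(5) = 4, hence |⟨5⟩| = 4.
The index is φ(13) / ord(5) = 12 / 4 = 3.

3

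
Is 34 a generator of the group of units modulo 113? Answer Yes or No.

φ(113) = 113 − 1 = 112 = 2^4 · 7.
An element g generates (Z/113Z)^× iff g^(112/q) ≢ 1 (mod 113) for each prime q ∈ {2, 7}.
34^56 ≡ 112 (mod 113)  [q = 2: ≢ 1 ✓]
34^16 ≡ 16 (mod 113)  [q = 7: ≢ 1 ✓]
All checks pass, so 34 has order 112 and is a primitive root modulo 113.

Yes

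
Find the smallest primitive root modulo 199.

φ(199) = 199 − 1 = 198 = 2 · 3^2 · 11.
g is a primitive root iff g^(198/q) ≢ 1 (mod 199) for each prime q ∈ {2, 3, 11}.
g = 2: 2^99 ≡ 1 — hits 1, so not a primitive root.
g = 3: 3^99 ≡ 198; 3^66 ≡ 106; 3^18 ≡ 125 — none is 1, so 3 is a primitive root.
The smallest primitive root modulo 199 is 3.

3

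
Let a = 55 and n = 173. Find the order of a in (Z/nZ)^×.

86

ord(55) | φ(173) = 173 − 1 = 172 = 2^2 · 43.
Divisors of 172: 1, 2, 4, 43, 86, 172.
Test each divisor d:
55^1 ≡ 55
55^2 ≡ 84
55^4 ≡ 136
55^43 ≡ 172
55^86 ≡ 1
Therefore the multiplicative order of 55 modulo 173 is 86.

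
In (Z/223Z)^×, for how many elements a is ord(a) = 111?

φ(223) = 223 − 1 = 222 = 2 · 3 · 37.
Since (Z/223Z)^× is cyclic of order 222, the number of elements of order d is φ(d) when d | 222 and 0 otherwise.
111 = 3 · 37 divides 222, and φ(111) = 72.

72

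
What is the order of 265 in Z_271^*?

ord(265) | φ(271) = 271 − 1 = 270 = 2 · 3^3 · 5.
Divisors of 270: 1, 2, 3, 5, 6, 9, 10, 15, 18, 27, 30, 45, 54, 90, 135, 270.
Test each divisor d:
265^1 ≡ 265
265^2 ≡ 36
265^3 ≡ 55
265^5 ≡ 83
265^6 ≡ 44
265^9 ≡ 252
265^10 ≡ 114
265^15 ≡ 248
265^18 ≡ 90
265^27 ≡ 187
265^30 ≡ 258
265^45 ≡ 28
265^54 ≡ 10
265^90 ≡ 242
265^135 ≡ 1
So ord_271(265) = 135.

135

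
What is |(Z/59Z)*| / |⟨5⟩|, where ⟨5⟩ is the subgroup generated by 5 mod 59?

2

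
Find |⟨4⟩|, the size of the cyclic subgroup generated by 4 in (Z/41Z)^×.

The order of 4 must divide φ(41) = 41 − 1 = 40 = 2^3 · 5.
Divisors of 40: 1, 2, 4, 5, 8, 10, 20, 40.
Evaluate successive powers at the divisors of 40:
4^1 ≡ 4 (mod 41)
4^2 ≡ 16 (mod 41)
4^4 ≡ 10 (mod 41)
4^5 ≡ 40 (mod 41)
4^8 ≡ 18 (mod 41)
4^10 ≡ 1 (mod 41) ✓
Therefore the multiplicative order of 4 modulo 41 is 10.

10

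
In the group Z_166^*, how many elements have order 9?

φ(166) = φ(2)·φ(83) = 1·82 = 82 = 2 · 41.
In a cyclic group of order 82, there are φ(d) elements of order d for each divisor d of 82, and zero for non-divisors.
9 does not divide 82, so no element of (Z/166Z)^× has order 9.

0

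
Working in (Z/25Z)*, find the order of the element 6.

5

Since 6 ∈ (Z/25Z)^×, its order divides φ(25) = φ(5^2) = 5·(5−1) = 20 = 2^2 · 5.
Divisors of 20: 1, 2, 4, 5, 10, 20.
Evaluate successive powers at the divisors of 20:
6^1 ≡ 6
6^2 ≡ 11
6^4 ≡ 21
6^5 ≡ 1
So ord_25(6) = 5.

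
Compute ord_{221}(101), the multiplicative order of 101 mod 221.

6

The order of 101 must divide φ(221) = φ(13·17) = (13−1)·(17−1) = 12·16 = 192 = 2^6 · 3.
Divisors of 192: 1, 2, 3, 4, 6, 8, 12, 16, 24, 32, 48, 64, 96, 192.
Compute 101^d (mod 221) for the divisors d until we hit 1:
101^1 ≡ 101
101^2 ≡ 35
101^3 ≡ 220
101^4 ≡ 120
101^6 ≡ 1
Therefore the multiplicative order of 101 modulo 221 is 6.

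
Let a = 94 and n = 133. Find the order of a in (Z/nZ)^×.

The order of 94 must divide φ(133) = φ(7·19) = (7−1)·(19−1) = 6·18 = 108 = 2^2 · 3^3.
Divisors of 108: 1, 2, 3, 4, 6, 9, 12, 18, 27, 36, 54, 108.
Check 94^d mod 133 for each divisor in increasing order:
94^1 ≡ 94 (mod 133)
94^2 ≡ 58 (mod 133)
94^3 ≡ 132 (mod 133)
94^4 ≡ 39 (mod 133)
94^6 ≡ 1 (mod 133) ✓
Hence ord(94) = 6.

6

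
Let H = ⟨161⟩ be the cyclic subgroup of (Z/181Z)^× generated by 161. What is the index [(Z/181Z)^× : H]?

4

Since 161 ∈ (Z/181Z)^×, its order divides φ(181) = 181 − 1 = 180 = 2^2 · 3^2 · 5.
Divisors of 180: 1, 2, 3, 4, 5, 6, 9, 10, 12, 15, 18, 20, 30, 36, 45, 60, 90, 180.
Test each divisor d:
161^1 ≡ 161
161^2 ≡ 38
161^3 ≡ 145
161^4 ≡ 177
161^5 ≡ 80
161^6 ≡ 29
161^9 ≡ 42
161^10 ≡ 65
161^12 ≡ 117
161^15 ≡ 132
161^18 ≡ 135
161^20 ≡ 62
161^30 ≡ 48
161^36 ≡ 125
161^45 ≡ 1
The order of 161 is 45, so the subgroup it generates has 45 elements.
[(Z/181Z)^× : ⟨161⟩] = 180/45 = 4.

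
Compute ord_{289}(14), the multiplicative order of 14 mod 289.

272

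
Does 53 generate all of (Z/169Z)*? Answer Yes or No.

φ(169) = φ(13^2) = 13·(13−1) = 156 = 2^2 · 3 · 13.
53 is a primitive root mod 169 iff 53^(φ(169)/q) ≢ 1 for every prime q | φ(169), i.e. q ∈ {2, 3, 13}.
53^78 ≡ 1 (mod 169)  [q = 2: ≡ 1 ✗]
53^52 ≡ 1 (mod 169)  [q = 3: ≡ 1 ✗]
53^12 ≡ 118 (mod 169)  [q = 13: ≢ 1 ✓]
53^78 ≡ 1 shows ord(53) | 78, strictly less than φ(169); not a primitive root.

No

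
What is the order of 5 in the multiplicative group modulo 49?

42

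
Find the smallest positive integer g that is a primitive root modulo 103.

5

φ(103) = 103 − 1 = 102 = 2 · 3 · 17.
Test candidates g = 2, 3, … against the prime factors q ∈ {2, 3, 17} of φ(103): g is a generator iff g^(102/q) ≢ 1 for every such q.
g = 2: 2^51 ≡ 1 — hits 1, so not a primitive root.
g = 3: 3^51 ≡ 102; 3^34 ≡ 1 — hits 1, so not a primitive root.
g = 4: 4^51 ≡ 1 — hits 1, so not a primitive root.
g = 5: 5^51 ≡ 102; 5^34 ≡ 56; 5^6 ≡ 72 — none is 1, so 5 is a primitive root.
The smallest primitive root modulo 103 is 5.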